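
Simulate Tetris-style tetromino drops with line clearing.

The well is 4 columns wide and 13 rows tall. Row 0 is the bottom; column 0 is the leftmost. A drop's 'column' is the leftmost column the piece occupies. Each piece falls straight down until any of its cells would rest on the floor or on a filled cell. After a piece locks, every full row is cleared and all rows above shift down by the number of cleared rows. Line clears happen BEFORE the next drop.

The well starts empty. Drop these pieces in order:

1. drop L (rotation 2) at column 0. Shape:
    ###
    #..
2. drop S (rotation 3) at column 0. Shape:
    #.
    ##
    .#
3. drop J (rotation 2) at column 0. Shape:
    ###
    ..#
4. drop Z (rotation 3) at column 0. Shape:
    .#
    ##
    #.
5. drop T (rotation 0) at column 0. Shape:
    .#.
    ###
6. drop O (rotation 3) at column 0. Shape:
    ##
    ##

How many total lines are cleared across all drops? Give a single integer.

Drop 1: L rot2 at col 0 lands with bottom-row=0; cleared 0 line(s) (total 0); column heights now [2 2 2 0], max=2
Drop 2: S rot3 at col 0 lands with bottom-row=2; cleared 0 line(s) (total 0); column heights now [5 4 2 0], max=5
Drop 3: J rot2 at col 0 lands with bottom-row=4; cleared 0 line(s) (total 0); column heights now [6 6 6 0], max=6
Drop 4: Z rot3 at col 0 lands with bottom-row=6; cleared 0 line(s) (total 0); column heights now [8 9 6 0], max=9
Drop 5: T rot0 at col 0 lands with bottom-row=9; cleared 0 line(s) (total 0); column heights now [10 11 10 0], max=11
Drop 6: O rot3 at col 0 lands with bottom-row=11; cleared 0 line(s) (total 0); column heights now [13 13 10 0], max=13

Answer: 0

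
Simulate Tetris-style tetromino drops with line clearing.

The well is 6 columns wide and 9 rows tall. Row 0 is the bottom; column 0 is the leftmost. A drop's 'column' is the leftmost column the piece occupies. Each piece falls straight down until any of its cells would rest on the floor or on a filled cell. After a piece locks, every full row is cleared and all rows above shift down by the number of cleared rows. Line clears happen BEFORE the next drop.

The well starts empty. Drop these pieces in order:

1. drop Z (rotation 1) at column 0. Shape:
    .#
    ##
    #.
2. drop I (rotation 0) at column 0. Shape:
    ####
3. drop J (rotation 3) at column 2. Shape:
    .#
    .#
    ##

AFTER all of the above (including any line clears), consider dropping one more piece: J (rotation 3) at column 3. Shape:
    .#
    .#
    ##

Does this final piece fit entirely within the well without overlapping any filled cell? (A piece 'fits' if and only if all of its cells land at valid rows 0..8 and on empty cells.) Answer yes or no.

Drop 1: Z rot1 at col 0 lands with bottom-row=0; cleared 0 line(s) (total 0); column heights now [2 3 0 0 0 0], max=3
Drop 2: I rot0 at col 0 lands with bottom-row=3; cleared 0 line(s) (total 0); column heights now [4 4 4 4 0 0], max=4
Drop 3: J rot3 at col 2 lands with bottom-row=4; cleared 0 line(s) (total 0); column heights now [4 4 5 7 0 0], max=7
Test piece J rot3 at col 3 (width 2): heights before test = [4 4 5 7 0 0]; fits = False

Answer: no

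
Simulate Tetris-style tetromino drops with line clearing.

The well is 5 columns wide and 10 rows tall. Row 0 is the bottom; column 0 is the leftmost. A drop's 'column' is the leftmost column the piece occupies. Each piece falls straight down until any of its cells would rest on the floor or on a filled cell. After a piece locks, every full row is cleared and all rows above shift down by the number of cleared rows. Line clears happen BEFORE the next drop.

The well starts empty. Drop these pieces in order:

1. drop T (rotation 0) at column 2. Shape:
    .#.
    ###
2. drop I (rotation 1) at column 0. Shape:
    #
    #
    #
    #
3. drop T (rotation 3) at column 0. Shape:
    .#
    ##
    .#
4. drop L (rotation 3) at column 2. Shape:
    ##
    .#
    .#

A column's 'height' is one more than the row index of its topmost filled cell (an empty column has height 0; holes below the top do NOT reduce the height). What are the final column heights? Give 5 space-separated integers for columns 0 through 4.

Drop 1: T rot0 at col 2 lands with bottom-row=0; cleared 0 line(s) (total 0); column heights now [0 0 1 2 1], max=2
Drop 2: I rot1 at col 0 lands with bottom-row=0; cleared 0 line(s) (total 0); column heights now [4 0 1 2 1], max=4
Drop 3: T rot3 at col 0 lands with bottom-row=3; cleared 0 line(s) (total 0); column heights now [5 6 1 2 1], max=6
Drop 4: L rot3 at col 2 lands with bottom-row=2; cleared 0 line(s) (total 0); column heights now [5 6 5 5 1], max=6

Answer: 5 6 5 5 1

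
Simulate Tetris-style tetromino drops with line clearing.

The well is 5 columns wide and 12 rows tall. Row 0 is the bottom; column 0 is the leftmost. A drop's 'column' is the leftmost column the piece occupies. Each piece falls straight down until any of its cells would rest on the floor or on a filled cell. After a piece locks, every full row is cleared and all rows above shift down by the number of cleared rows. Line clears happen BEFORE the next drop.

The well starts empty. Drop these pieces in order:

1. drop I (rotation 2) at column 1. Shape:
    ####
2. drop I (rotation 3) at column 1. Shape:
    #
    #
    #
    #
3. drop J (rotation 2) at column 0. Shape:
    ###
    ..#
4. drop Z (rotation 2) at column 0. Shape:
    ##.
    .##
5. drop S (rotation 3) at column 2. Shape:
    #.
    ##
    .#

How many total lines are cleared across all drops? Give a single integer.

Answer: 0

Derivation:
Drop 1: I rot2 at col 1 lands with bottom-row=0; cleared 0 line(s) (total 0); column heights now [0 1 1 1 1], max=1
Drop 2: I rot3 at col 1 lands with bottom-row=1; cleared 0 line(s) (total 0); column heights now [0 5 1 1 1], max=5
Drop 3: J rot2 at col 0 lands with bottom-row=4; cleared 0 line(s) (total 0); column heights now [6 6 6 1 1], max=6
Drop 4: Z rot2 at col 0 lands with bottom-row=6; cleared 0 line(s) (total 0); column heights now [8 8 7 1 1], max=8
Drop 5: S rot3 at col 2 lands with bottom-row=6; cleared 0 line(s) (total 0); column heights now [8 8 9 8 1], max=9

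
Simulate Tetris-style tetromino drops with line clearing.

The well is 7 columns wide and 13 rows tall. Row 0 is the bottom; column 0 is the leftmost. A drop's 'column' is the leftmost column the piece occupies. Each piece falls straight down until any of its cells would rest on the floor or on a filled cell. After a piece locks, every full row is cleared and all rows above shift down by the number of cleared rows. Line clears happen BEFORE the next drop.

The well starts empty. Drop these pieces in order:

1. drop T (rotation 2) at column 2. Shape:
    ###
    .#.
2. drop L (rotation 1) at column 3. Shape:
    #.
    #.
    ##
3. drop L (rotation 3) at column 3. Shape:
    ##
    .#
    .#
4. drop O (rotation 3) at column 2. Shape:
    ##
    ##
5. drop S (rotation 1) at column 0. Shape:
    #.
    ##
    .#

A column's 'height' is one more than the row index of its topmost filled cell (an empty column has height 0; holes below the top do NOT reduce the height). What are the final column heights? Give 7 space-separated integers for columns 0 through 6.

Drop 1: T rot2 at col 2 lands with bottom-row=0; cleared 0 line(s) (total 0); column heights now [0 0 2 2 2 0 0], max=2
Drop 2: L rot1 at col 3 lands with bottom-row=2; cleared 0 line(s) (total 0); column heights now [0 0 2 5 3 0 0], max=5
Drop 3: L rot3 at col 3 lands with bottom-row=3; cleared 0 line(s) (total 0); column heights now [0 0 2 6 6 0 0], max=6
Drop 4: O rot3 at col 2 lands with bottom-row=6; cleared 0 line(s) (total 0); column heights now [0 0 8 8 6 0 0], max=8
Drop 5: S rot1 at col 0 lands with bottom-row=0; cleared 0 line(s) (total 0); column heights now [3 2 8 8 6 0 0], max=8

Answer: 3 2 8 8 6 0 0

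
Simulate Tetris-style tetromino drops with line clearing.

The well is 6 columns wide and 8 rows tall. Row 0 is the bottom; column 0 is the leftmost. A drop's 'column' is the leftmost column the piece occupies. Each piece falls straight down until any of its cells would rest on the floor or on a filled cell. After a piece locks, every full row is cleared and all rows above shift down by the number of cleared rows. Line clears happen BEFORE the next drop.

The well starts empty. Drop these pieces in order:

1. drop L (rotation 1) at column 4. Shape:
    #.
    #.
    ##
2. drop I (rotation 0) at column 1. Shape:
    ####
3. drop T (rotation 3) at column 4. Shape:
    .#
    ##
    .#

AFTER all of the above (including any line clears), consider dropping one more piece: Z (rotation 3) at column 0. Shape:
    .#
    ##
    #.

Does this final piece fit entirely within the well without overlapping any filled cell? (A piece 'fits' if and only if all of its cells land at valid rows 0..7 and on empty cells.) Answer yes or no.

Answer: yes

Derivation:
Drop 1: L rot1 at col 4 lands with bottom-row=0; cleared 0 line(s) (total 0); column heights now [0 0 0 0 3 1], max=3
Drop 2: I rot0 at col 1 lands with bottom-row=3; cleared 0 line(s) (total 0); column heights now [0 4 4 4 4 1], max=4
Drop 3: T rot3 at col 4 lands with bottom-row=3; cleared 0 line(s) (total 0); column heights now [0 4 4 4 5 6], max=6
Test piece Z rot3 at col 0 (width 2): heights before test = [0 4 4 4 5 6]; fits = True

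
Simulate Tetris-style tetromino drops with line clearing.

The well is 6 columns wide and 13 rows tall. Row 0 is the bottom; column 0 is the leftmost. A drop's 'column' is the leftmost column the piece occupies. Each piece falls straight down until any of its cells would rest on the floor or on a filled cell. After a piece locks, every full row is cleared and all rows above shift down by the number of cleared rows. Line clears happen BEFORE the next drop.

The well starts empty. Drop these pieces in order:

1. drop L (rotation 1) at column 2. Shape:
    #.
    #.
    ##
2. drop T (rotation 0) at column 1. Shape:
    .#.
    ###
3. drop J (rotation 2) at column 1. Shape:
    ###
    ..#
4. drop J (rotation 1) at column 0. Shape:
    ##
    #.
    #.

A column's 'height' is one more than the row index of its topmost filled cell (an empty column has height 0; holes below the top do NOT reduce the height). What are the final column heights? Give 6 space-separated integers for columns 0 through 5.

Answer: 7 7 6 6 0 0

Derivation:
Drop 1: L rot1 at col 2 lands with bottom-row=0; cleared 0 line(s) (total 0); column heights now [0 0 3 1 0 0], max=3
Drop 2: T rot0 at col 1 lands with bottom-row=3; cleared 0 line(s) (total 0); column heights now [0 4 5 4 0 0], max=5
Drop 3: J rot2 at col 1 lands with bottom-row=4; cleared 0 line(s) (total 0); column heights now [0 6 6 6 0 0], max=6
Drop 4: J rot1 at col 0 lands with bottom-row=4; cleared 0 line(s) (total 0); column heights now [7 7 6 6 0 0], max=7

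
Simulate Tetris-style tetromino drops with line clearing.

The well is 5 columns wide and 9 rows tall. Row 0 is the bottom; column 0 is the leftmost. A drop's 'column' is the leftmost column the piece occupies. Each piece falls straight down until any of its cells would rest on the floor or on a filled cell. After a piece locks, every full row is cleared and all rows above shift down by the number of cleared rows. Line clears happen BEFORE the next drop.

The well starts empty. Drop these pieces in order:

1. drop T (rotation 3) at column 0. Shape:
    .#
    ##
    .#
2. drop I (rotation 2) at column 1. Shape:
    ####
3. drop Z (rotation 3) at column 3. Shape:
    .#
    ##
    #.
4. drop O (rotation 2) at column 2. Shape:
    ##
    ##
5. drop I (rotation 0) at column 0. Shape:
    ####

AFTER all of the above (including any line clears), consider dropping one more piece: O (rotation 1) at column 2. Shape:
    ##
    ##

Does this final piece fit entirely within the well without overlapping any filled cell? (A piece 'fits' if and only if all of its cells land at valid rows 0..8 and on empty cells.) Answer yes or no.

Answer: no

Derivation:
Drop 1: T rot3 at col 0 lands with bottom-row=0; cleared 0 line(s) (total 0); column heights now [2 3 0 0 0], max=3
Drop 2: I rot2 at col 1 lands with bottom-row=3; cleared 0 line(s) (total 0); column heights now [2 4 4 4 4], max=4
Drop 3: Z rot3 at col 3 lands with bottom-row=4; cleared 0 line(s) (total 0); column heights now [2 4 4 6 7], max=7
Drop 4: O rot2 at col 2 lands with bottom-row=6; cleared 0 line(s) (total 0); column heights now [2 4 8 8 7], max=8
Drop 5: I rot0 at col 0 lands with bottom-row=8; cleared 0 line(s) (total 0); column heights now [9 9 9 9 7], max=9
Test piece O rot1 at col 2 (width 2): heights before test = [9 9 9 9 7]; fits = False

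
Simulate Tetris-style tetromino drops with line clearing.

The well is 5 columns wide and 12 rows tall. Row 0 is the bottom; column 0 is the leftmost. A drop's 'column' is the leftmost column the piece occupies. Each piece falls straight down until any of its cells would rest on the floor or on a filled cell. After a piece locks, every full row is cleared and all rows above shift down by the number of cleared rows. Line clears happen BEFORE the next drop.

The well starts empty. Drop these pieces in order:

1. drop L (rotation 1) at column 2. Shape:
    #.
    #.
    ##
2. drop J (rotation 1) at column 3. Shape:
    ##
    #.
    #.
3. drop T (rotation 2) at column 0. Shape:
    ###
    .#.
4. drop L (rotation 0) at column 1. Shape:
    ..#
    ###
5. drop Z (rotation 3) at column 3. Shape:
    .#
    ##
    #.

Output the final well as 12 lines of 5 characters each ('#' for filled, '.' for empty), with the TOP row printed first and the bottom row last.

Answer: .....
.....
.....
.....
....#
...##
...#.
...#.
.###.
.###.
..##.
..##.

Derivation:
Drop 1: L rot1 at col 2 lands with bottom-row=0; cleared 0 line(s) (total 0); column heights now [0 0 3 1 0], max=3
Drop 2: J rot1 at col 3 lands with bottom-row=1; cleared 0 line(s) (total 0); column heights now [0 0 3 4 4], max=4
Drop 3: T rot2 at col 0 lands with bottom-row=2; cleared 1 line(s) (total 1); column heights now [0 3 3 3 0], max=3
Drop 4: L rot0 at col 1 lands with bottom-row=3; cleared 0 line(s) (total 1); column heights now [0 4 4 5 0], max=5
Drop 5: Z rot3 at col 3 lands with bottom-row=5; cleared 0 line(s) (total 1); column heights now [0 4 4 7 8], max=8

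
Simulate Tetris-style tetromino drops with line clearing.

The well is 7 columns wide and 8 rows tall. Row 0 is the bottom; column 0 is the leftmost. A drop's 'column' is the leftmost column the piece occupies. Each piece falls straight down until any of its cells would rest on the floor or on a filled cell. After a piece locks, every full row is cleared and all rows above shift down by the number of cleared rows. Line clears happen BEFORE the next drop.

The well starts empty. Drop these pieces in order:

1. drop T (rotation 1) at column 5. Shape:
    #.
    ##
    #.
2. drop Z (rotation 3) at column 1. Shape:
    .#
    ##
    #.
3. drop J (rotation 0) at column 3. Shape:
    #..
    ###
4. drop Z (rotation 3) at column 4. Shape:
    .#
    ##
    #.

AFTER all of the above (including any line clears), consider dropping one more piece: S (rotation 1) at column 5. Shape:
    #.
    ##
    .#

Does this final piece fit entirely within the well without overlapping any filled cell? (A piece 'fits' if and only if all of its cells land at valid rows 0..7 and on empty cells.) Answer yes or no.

Answer: no

Derivation:
Drop 1: T rot1 at col 5 lands with bottom-row=0; cleared 0 line(s) (total 0); column heights now [0 0 0 0 0 3 2], max=3
Drop 2: Z rot3 at col 1 lands with bottom-row=0; cleared 0 line(s) (total 0); column heights now [0 2 3 0 0 3 2], max=3
Drop 3: J rot0 at col 3 lands with bottom-row=3; cleared 0 line(s) (total 0); column heights now [0 2 3 5 4 4 2], max=5
Drop 4: Z rot3 at col 4 lands with bottom-row=4; cleared 0 line(s) (total 0); column heights now [0 2 3 5 6 7 2], max=7
Test piece S rot1 at col 5 (width 2): heights before test = [0 2 3 5 6 7 2]; fits = False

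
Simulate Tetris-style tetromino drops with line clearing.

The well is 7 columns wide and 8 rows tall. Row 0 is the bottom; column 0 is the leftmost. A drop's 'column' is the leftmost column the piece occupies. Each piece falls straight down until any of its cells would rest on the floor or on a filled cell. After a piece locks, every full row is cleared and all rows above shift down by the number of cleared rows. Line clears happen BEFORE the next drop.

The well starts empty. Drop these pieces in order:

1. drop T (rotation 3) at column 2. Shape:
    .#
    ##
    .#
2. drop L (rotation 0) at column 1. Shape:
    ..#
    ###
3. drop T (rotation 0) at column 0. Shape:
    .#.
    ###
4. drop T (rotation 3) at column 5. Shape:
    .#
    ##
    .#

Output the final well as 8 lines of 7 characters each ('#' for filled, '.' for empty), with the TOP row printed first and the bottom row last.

Answer: .......
.......
.#.....
####...
.###...
...#..#
..##.##
...#..#

Derivation:
Drop 1: T rot3 at col 2 lands with bottom-row=0; cleared 0 line(s) (total 0); column heights now [0 0 2 3 0 0 0], max=3
Drop 2: L rot0 at col 1 lands with bottom-row=3; cleared 0 line(s) (total 0); column heights now [0 4 4 5 0 0 0], max=5
Drop 3: T rot0 at col 0 lands with bottom-row=4; cleared 0 line(s) (total 0); column heights now [5 6 5 5 0 0 0], max=6
Drop 4: T rot3 at col 5 lands with bottom-row=0; cleared 0 line(s) (total 0); column heights now [5 6 5 5 0 2 3], max=6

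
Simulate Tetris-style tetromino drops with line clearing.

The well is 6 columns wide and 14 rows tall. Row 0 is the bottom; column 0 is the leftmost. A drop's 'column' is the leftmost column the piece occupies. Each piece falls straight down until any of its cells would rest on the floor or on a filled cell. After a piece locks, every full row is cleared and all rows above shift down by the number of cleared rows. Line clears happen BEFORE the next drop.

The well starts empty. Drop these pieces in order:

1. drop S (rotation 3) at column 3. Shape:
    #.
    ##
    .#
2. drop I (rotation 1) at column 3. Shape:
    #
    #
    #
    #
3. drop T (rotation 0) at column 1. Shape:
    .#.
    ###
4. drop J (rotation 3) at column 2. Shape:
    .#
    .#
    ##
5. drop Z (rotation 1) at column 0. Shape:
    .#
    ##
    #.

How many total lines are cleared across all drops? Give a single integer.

Answer: 0

Derivation:
Drop 1: S rot3 at col 3 lands with bottom-row=0; cleared 0 line(s) (total 0); column heights now [0 0 0 3 2 0], max=3
Drop 2: I rot1 at col 3 lands with bottom-row=3; cleared 0 line(s) (total 0); column heights now [0 0 0 7 2 0], max=7
Drop 3: T rot0 at col 1 lands with bottom-row=7; cleared 0 line(s) (total 0); column heights now [0 8 9 8 2 0], max=9
Drop 4: J rot3 at col 2 lands with bottom-row=9; cleared 0 line(s) (total 0); column heights now [0 8 10 12 2 0], max=12
Drop 5: Z rot1 at col 0 lands with bottom-row=7; cleared 0 line(s) (total 0); column heights now [9 10 10 12 2 0], max=12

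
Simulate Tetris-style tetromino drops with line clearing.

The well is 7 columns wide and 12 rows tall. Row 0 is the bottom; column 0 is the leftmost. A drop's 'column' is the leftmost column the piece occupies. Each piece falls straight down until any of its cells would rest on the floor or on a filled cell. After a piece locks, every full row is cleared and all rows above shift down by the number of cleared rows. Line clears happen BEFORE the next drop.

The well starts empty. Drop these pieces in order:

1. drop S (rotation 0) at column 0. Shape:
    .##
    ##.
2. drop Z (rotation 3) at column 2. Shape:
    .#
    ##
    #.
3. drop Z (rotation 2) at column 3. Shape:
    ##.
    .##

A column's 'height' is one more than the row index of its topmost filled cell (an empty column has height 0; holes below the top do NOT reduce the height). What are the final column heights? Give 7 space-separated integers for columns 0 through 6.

Drop 1: S rot0 at col 0 lands with bottom-row=0; cleared 0 line(s) (total 0); column heights now [1 2 2 0 0 0 0], max=2
Drop 2: Z rot3 at col 2 lands with bottom-row=2; cleared 0 line(s) (total 0); column heights now [1 2 4 5 0 0 0], max=5
Drop 3: Z rot2 at col 3 lands with bottom-row=4; cleared 0 line(s) (total 0); column heights now [1 2 4 6 6 5 0], max=6

Answer: 1 2 4 6 6 5 0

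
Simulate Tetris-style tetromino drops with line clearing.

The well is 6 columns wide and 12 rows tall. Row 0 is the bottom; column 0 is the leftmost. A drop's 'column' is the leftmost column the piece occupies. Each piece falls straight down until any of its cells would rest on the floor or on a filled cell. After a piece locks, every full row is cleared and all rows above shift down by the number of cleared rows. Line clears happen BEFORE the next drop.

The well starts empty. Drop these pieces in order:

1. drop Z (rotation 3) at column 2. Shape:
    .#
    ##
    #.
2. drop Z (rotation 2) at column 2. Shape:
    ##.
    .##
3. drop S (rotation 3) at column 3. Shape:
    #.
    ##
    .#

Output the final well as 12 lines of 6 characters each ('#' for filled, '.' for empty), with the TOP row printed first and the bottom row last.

Drop 1: Z rot3 at col 2 lands with bottom-row=0; cleared 0 line(s) (total 0); column heights now [0 0 2 3 0 0], max=3
Drop 2: Z rot2 at col 2 lands with bottom-row=3; cleared 0 line(s) (total 0); column heights now [0 0 5 5 4 0], max=5
Drop 3: S rot3 at col 3 lands with bottom-row=4; cleared 0 line(s) (total 0); column heights now [0 0 5 7 6 0], max=7

Answer: ......
......
......
......
......
...#..
...##.
..###.
...##.
...#..
..##..
..#...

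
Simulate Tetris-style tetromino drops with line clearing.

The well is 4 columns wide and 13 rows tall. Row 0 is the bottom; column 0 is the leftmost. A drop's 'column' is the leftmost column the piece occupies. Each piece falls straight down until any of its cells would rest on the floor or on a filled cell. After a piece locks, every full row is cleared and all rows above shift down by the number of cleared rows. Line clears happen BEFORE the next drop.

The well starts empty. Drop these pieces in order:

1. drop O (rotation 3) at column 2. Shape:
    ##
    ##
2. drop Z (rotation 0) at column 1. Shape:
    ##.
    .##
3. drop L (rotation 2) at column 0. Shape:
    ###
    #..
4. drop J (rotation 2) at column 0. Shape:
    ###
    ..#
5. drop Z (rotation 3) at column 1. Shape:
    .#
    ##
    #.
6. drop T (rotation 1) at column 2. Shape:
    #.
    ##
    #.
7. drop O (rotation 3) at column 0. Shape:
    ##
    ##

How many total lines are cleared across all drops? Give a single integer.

Answer: 0

Derivation:
Drop 1: O rot3 at col 2 lands with bottom-row=0; cleared 0 line(s) (total 0); column heights now [0 0 2 2], max=2
Drop 2: Z rot0 at col 1 lands with bottom-row=2; cleared 0 line(s) (total 0); column heights now [0 4 4 3], max=4
Drop 3: L rot2 at col 0 lands with bottom-row=3; cleared 0 line(s) (total 0); column heights now [5 5 5 3], max=5
Drop 4: J rot2 at col 0 lands with bottom-row=5; cleared 0 line(s) (total 0); column heights now [7 7 7 3], max=7
Drop 5: Z rot3 at col 1 lands with bottom-row=7; cleared 0 line(s) (total 0); column heights now [7 9 10 3], max=10
Drop 6: T rot1 at col 2 lands with bottom-row=10; cleared 0 line(s) (total 0); column heights now [7 9 13 12], max=13
Drop 7: O rot3 at col 0 lands with bottom-row=9; cleared 0 line(s) (total 0); column heights now [11 11 13 12], max=13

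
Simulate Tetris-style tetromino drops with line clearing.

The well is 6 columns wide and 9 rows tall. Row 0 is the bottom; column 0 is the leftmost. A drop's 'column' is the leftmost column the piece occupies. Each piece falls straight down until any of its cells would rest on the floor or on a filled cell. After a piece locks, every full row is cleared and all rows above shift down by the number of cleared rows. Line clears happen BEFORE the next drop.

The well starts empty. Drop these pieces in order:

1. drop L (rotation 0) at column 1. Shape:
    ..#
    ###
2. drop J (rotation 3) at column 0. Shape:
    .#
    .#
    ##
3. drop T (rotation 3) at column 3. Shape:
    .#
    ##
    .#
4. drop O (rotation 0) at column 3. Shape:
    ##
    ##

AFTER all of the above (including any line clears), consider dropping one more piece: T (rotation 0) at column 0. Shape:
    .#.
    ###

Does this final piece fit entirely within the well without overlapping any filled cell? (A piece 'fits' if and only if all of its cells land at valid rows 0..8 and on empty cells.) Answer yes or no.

Answer: yes

Derivation:
Drop 1: L rot0 at col 1 lands with bottom-row=0; cleared 0 line(s) (total 0); column heights now [0 1 1 2 0 0], max=2
Drop 2: J rot3 at col 0 lands with bottom-row=1; cleared 0 line(s) (total 0); column heights now [2 4 1 2 0 0], max=4
Drop 3: T rot3 at col 3 lands with bottom-row=1; cleared 0 line(s) (total 0); column heights now [2 4 1 3 4 0], max=4
Drop 4: O rot0 at col 3 lands with bottom-row=4; cleared 0 line(s) (total 0); column heights now [2 4 1 6 6 0], max=6
Test piece T rot0 at col 0 (width 3): heights before test = [2 4 1 6 6 0]; fits = True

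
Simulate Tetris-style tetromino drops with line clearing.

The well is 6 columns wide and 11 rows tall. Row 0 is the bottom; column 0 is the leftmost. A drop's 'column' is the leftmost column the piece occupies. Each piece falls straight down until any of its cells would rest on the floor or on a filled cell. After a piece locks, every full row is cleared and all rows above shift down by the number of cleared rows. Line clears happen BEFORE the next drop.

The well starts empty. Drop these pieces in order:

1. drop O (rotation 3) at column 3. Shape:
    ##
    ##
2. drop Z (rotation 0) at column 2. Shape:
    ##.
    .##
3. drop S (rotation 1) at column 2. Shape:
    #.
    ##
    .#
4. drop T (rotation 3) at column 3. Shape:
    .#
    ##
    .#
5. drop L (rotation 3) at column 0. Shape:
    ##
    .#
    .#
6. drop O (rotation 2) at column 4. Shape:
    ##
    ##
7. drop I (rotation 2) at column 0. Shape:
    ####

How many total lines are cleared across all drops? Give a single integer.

Answer: 0

Derivation:
Drop 1: O rot3 at col 3 lands with bottom-row=0; cleared 0 line(s) (total 0); column heights now [0 0 0 2 2 0], max=2
Drop 2: Z rot0 at col 2 lands with bottom-row=2; cleared 0 line(s) (total 0); column heights now [0 0 4 4 3 0], max=4
Drop 3: S rot1 at col 2 lands with bottom-row=4; cleared 0 line(s) (total 0); column heights now [0 0 7 6 3 0], max=7
Drop 4: T rot3 at col 3 lands with bottom-row=5; cleared 0 line(s) (total 0); column heights now [0 0 7 7 8 0], max=8
Drop 5: L rot3 at col 0 lands with bottom-row=0; cleared 0 line(s) (total 0); column heights now [3 3 7 7 8 0], max=8
Drop 6: O rot2 at col 4 lands with bottom-row=8; cleared 0 line(s) (total 0); column heights now [3 3 7 7 10 10], max=10
Drop 7: I rot2 at col 0 lands with bottom-row=7; cleared 0 line(s) (total 0); column heights now [8 8 8 8 10 10], max=10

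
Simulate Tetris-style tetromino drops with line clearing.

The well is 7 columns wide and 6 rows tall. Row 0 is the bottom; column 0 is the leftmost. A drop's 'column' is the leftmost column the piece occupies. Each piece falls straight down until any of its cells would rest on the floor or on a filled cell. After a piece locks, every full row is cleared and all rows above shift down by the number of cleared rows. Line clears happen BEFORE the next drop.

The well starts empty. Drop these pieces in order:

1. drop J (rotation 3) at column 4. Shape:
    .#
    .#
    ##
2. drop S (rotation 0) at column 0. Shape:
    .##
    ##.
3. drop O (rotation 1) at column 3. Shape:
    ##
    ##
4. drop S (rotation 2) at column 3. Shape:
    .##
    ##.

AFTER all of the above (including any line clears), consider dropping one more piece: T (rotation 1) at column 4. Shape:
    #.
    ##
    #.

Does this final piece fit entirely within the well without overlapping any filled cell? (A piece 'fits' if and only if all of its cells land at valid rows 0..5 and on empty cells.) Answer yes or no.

Drop 1: J rot3 at col 4 lands with bottom-row=0; cleared 0 line(s) (total 0); column heights now [0 0 0 0 1 3 0], max=3
Drop 2: S rot0 at col 0 lands with bottom-row=0; cleared 0 line(s) (total 0); column heights now [1 2 2 0 1 3 0], max=3
Drop 3: O rot1 at col 3 lands with bottom-row=1; cleared 0 line(s) (total 0); column heights now [1 2 2 3 3 3 0], max=3
Drop 4: S rot2 at col 3 lands with bottom-row=3; cleared 0 line(s) (total 0); column heights now [1 2 2 4 5 5 0], max=5
Test piece T rot1 at col 4 (width 2): heights before test = [1 2 2 4 5 5 0]; fits = False

Answer: no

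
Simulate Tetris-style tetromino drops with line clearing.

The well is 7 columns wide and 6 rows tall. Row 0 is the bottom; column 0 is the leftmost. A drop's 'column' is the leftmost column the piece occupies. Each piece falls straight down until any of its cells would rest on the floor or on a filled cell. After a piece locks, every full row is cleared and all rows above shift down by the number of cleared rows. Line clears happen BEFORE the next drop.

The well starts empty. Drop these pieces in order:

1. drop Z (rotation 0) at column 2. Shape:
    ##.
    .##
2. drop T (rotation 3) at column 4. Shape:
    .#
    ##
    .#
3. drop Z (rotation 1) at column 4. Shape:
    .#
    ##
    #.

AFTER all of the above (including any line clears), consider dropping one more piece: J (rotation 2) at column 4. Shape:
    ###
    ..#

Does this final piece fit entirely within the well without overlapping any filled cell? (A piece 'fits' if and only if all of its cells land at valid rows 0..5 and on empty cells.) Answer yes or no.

Answer: yes

Derivation:
Drop 1: Z rot0 at col 2 lands with bottom-row=0; cleared 0 line(s) (total 0); column heights now [0 0 2 2 1 0 0], max=2
Drop 2: T rot3 at col 4 lands with bottom-row=0; cleared 0 line(s) (total 0); column heights now [0 0 2 2 2 3 0], max=3
Drop 3: Z rot1 at col 4 lands with bottom-row=2; cleared 0 line(s) (total 0); column heights now [0 0 2 2 4 5 0], max=5
Test piece J rot2 at col 4 (width 3): heights before test = [0 0 2 2 4 5 0]; fits = True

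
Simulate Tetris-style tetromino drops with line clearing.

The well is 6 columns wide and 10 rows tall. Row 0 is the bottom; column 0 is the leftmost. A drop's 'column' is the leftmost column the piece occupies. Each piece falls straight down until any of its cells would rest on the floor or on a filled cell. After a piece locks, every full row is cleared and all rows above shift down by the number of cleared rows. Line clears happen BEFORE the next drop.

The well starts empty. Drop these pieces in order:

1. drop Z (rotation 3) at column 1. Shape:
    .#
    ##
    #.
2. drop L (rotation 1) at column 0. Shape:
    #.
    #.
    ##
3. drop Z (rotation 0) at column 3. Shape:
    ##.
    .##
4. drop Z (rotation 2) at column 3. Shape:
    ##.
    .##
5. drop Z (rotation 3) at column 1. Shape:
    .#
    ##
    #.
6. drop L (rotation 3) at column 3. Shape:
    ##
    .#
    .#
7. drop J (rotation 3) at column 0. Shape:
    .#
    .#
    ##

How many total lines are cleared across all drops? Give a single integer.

Answer: 0

Derivation:
Drop 1: Z rot3 at col 1 lands with bottom-row=0; cleared 0 line(s) (total 0); column heights now [0 2 3 0 0 0], max=3
Drop 2: L rot1 at col 0 lands with bottom-row=2; cleared 0 line(s) (total 0); column heights now [5 3 3 0 0 0], max=5
Drop 3: Z rot0 at col 3 lands with bottom-row=0; cleared 0 line(s) (total 0); column heights now [5 3 3 2 2 1], max=5
Drop 4: Z rot2 at col 3 lands with bottom-row=2; cleared 0 line(s) (total 0); column heights now [5 3 3 4 4 3], max=5
Drop 5: Z rot3 at col 1 lands with bottom-row=3; cleared 0 line(s) (total 0); column heights now [5 5 6 4 4 3], max=6
Drop 6: L rot3 at col 3 lands with bottom-row=4; cleared 0 line(s) (total 0); column heights now [5 5 6 7 7 3], max=7
Drop 7: J rot3 at col 0 lands with bottom-row=5; cleared 0 line(s) (total 0); column heights now [6 8 6 7 7 3], max=8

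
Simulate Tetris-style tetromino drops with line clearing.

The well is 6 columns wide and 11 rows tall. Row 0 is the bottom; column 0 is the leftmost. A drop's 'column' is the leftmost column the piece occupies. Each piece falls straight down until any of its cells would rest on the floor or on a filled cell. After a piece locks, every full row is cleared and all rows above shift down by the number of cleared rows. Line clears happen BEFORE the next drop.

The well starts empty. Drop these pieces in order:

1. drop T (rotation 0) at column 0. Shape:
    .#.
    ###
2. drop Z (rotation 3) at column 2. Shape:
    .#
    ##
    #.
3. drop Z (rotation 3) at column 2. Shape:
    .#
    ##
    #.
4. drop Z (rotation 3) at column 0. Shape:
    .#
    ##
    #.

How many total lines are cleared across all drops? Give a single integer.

Drop 1: T rot0 at col 0 lands with bottom-row=0; cleared 0 line(s) (total 0); column heights now [1 2 1 0 0 0], max=2
Drop 2: Z rot3 at col 2 lands with bottom-row=1; cleared 0 line(s) (total 0); column heights now [1 2 3 4 0 0], max=4
Drop 3: Z rot3 at col 2 lands with bottom-row=3; cleared 0 line(s) (total 0); column heights now [1 2 5 6 0 0], max=6
Drop 4: Z rot3 at col 0 lands with bottom-row=1; cleared 0 line(s) (total 0); column heights now [3 4 5 6 0 0], max=6

Answer: 0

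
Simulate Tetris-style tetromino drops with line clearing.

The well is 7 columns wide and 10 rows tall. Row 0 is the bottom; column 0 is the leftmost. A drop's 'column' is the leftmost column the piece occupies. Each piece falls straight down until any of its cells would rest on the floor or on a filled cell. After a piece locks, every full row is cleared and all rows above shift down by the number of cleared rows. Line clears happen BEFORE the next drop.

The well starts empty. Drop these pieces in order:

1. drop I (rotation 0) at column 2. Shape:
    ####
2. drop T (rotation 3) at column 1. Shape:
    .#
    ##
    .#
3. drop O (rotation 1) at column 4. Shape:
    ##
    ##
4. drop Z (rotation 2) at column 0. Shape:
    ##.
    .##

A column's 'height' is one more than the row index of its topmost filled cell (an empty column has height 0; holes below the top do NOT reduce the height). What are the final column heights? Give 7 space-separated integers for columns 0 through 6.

Drop 1: I rot0 at col 2 lands with bottom-row=0; cleared 0 line(s) (total 0); column heights now [0 0 1 1 1 1 0], max=1
Drop 2: T rot3 at col 1 lands with bottom-row=1; cleared 0 line(s) (total 0); column heights now [0 3 4 1 1 1 0], max=4
Drop 3: O rot1 at col 4 lands with bottom-row=1; cleared 0 line(s) (total 0); column heights now [0 3 4 1 3 3 0], max=4
Drop 4: Z rot2 at col 0 lands with bottom-row=4; cleared 0 line(s) (total 0); column heights now [6 6 5 1 3 3 0], max=6

Answer: 6 6 5 1 3 3 0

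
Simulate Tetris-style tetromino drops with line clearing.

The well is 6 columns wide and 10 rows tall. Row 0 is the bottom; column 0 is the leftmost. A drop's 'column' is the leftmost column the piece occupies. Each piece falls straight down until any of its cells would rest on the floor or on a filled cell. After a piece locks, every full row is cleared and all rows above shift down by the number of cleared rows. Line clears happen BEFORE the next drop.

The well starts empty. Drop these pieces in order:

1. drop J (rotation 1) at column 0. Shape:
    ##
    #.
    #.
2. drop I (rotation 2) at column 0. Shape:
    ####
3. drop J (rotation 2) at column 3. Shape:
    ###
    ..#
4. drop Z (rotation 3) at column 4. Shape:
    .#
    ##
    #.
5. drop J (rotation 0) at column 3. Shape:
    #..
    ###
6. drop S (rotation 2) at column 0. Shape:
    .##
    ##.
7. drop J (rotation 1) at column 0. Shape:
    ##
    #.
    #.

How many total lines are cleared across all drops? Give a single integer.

Answer: 0

Derivation:
Drop 1: J rot1 at col 0 lands with bottom-row=0; cleared 0 line(s) (total 0); column heights now [3 3 0 0 0 0], max=3
Drop 2: I rot2 at col 0 lands with bottom-row=3; cleared 0 line(s) (total 0); column heights now [4 4 4 4 0 0], max=4
Drop 3: J rot2 at col 3 lands with bottom-row=3; cleared 0 line(s) (total 0); column heights now [4 4 4 5 5 5], max=5
Drop 4: Z rot3 at col 4 lands with bottom-row=5; cleared 0 line(s) (total 0); column heights now [4 4 4 5 7 8], max=8
Drop 5: J rot0 at col 3 lands with bottom-row=8; cleared 0 line(s) (total 0); column heights now [4 4 4 10 9 9], max=10
Drop 6: S rot2 at col 0 lands with bottom-row=4; cleared 0 line(s) (total 0); column heights now [5 6 6 10 9 9], max=10
Drop 7: J rot1 at col 0 lands with bottom-row=5; cleared 0 line(s) (total 0); column heights now [8 8 6 10 9 9], max=10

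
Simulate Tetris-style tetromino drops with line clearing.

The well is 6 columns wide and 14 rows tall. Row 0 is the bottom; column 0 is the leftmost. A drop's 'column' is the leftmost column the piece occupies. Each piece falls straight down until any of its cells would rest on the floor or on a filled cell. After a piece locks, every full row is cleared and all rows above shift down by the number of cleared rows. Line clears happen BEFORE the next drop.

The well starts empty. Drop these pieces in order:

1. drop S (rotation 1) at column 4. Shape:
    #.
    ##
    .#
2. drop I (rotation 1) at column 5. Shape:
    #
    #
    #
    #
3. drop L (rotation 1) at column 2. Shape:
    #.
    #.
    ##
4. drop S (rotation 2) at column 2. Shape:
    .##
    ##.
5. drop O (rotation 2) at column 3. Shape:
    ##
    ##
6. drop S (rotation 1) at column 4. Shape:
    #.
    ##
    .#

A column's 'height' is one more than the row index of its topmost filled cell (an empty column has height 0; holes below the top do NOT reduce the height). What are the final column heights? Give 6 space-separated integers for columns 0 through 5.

Answer: 0 0 4 7 9 8

Derivation:
Drop 1: S rot1 at col 4 lands with bottom-row=0; cleared 0 line(s) (total 0); column heights now [0 0 0 0 3 2], max=3
Drop 2: I rot1 at col 5 lands with bottom-row=2; cleared 0 line(s) (total 0); column heights now [0 0 0 0 3 6], max=6
Drop 3: L rot1 at col 2 lands with bottom-row=0; cleared 0 line(s) (total 0); column heights now [0 0 3 1 3 6], max=6
Drop 4: S rot2 at col 2 lands with bottom-row=3; cleared 0 line(s) (total 0); column heights now [0 0 4 5 5 6], max=6
Drop 5: O rot2 at col 3 lands with bottom-row=5; cleared 0 line(s) (total 0); column heights now [0 0 4 7 7 6], max=7
Drop 6: S rot1 at col 4 lands with bottom-row=6; cleared 0 line(s) (total 0); column heights now [0 0 4 7 9 8], max=9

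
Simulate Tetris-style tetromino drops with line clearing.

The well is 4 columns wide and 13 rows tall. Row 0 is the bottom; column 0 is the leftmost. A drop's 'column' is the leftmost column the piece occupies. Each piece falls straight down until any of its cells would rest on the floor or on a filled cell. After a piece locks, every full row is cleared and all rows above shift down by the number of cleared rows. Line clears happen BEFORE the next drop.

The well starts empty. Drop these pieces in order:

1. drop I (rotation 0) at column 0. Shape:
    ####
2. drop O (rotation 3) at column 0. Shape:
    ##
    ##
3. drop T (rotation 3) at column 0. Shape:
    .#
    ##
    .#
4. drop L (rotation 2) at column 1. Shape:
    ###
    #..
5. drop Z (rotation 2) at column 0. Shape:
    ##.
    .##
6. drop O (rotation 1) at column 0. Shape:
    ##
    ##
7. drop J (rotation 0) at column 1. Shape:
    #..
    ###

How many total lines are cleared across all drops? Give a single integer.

Answer: 1

Derivation:
Drop 1: I rot0 at col 0 lands with bottom-row=0; cleared 1 line(s) (total 1); column heights now [0 0 0 0], max=0
Drop 2: O rot3 at col 0 lands with bottom-row=0; cleared 0 line(s) (total 1); column heights now [2 2 0 0], max=2
Drop 3: T rot3 at col 0 lands with bottom-row=2; cleared 0 line(s) (total 1); column heights now [4 5 0 0], max=5
Drop 4: L rot2 at col 1 lands with bottom-row=5; cleared 0 line(s) (total 1); column heights now [4 7 7 7], max=7
Drop 5: Z rot2 at col 0 lands with bottom-row=7; cleared 0 line(s) (total 1); column heights now [9 9 8 7], max=9
Drop 6: O rot1 at col 0 lands with bottom-row=9; cleared 0 line(s) (total 1); column heights now [11 11 8 7], max=11
Drop 7: J rot0 at col 1 lands with bottom-row=11; cleared 0 line(s) (total 1); column heights now [11 13 12 12], max=13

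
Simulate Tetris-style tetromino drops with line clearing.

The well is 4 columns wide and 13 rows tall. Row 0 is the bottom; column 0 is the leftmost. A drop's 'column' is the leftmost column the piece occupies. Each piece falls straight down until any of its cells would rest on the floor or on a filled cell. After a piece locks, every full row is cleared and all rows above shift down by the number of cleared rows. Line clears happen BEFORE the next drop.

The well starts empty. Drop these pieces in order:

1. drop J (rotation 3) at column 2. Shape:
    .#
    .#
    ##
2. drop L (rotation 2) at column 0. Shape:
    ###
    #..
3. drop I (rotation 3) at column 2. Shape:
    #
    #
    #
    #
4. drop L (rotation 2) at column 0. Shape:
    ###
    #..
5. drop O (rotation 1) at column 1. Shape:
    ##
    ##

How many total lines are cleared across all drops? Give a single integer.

Drop 1: J rot3 at col 2 lands with bottom-row=0; cleared 0 line(s) (total 0); column heights now [0 0 1 3], max=3
Drop 2: L rot2 at col 0 lands with bottom-row=0; cleared 1 line(s) (total 1); column heights now [1 0 1 2], max=2
Drop 3: I rot3 at col 2 lands with bottom-row=1; cleared 0 line(s) (total 1); column heights now [1 0 5 2], max=5
Drop 4: L rot2 at col 0 lands with bottom-row=4; cleared 0 line(s) (total 1); column heights now [6 6 6 2], max=6
Drop 5: O rot1 at col 1 lands with bottom-row=6; cleared 0 line(s) (total 1); column heights now [6 8 8 2], max=8

Answer: 1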